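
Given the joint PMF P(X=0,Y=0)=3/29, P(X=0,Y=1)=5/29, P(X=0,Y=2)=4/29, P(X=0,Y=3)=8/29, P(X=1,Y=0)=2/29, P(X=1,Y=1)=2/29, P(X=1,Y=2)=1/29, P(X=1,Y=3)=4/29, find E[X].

First find marginal of X:
P(X=0) = 20/29
P(X=1) = 9/29
E[X] = 0 × 20/29 + 1 × 9/29 = 9/29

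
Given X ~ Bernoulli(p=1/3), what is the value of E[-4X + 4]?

For X ~ Bernoulli(p=1/3):
E[X] = \frac{1}{3}
E[-4X + 4] = -4 × E[X] + 4 = \frac{8}{3}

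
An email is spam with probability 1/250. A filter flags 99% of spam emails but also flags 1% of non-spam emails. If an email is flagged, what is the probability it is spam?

Let D = the rare event, + = positive/flagged.
P(D) = 1/250
P(+|D) = 99/100
P(+|D') = 1/100
P(+) = P(+|D)P(D) + P(+|D')P(D')
     = \frac{99}{100} × \frac{1}{250} + \frac{1}{100} × \frac{249}{250}
     = \frac{87}{6250}
P(D|+) = P(+|D)P(D)/P(+) = \frac{33}{116}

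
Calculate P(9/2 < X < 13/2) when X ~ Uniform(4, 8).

P(9/2 < X < 13/2) = ∫_{9/2}^{13/2} f(x) dx
where f(x) = \frac{1}{4}
= \frac{1}{2}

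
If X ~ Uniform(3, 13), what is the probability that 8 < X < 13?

P(8 < X < 13) = ∫_{8}^{13} f(x) dx
where f(x) = \frac{1}{10}
= \frac{1}{2}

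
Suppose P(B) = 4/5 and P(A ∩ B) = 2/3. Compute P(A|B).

P(A|B) = P(A ∩ B) / P(B)
= (2/3) / (4/5)
= 5/6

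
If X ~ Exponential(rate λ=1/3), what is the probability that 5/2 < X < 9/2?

P(5/2 < X < 9/2) = ∫_{5/2}^{9/2} f(x) dx
where f(x) = \frac{e^{- \frac{x}{3}}}{3}
= - \frac{1}{e^{\frac{3}{2}}} + e^{- \frac{5}{6}}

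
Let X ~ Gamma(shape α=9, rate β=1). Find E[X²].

Using the identity E[X²] = Var(X) + (E[X])²:
E[X] = 9
Var(X) = 9
E[X²] = 9 + (9)²
= 90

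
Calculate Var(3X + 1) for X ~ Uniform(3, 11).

For X ~ Uniform(3, 11):
Var(X) = \frac{16}{3}
Var(3X + 1) = (3)² × Var(X) = 9 × \frac{16}{3} = 48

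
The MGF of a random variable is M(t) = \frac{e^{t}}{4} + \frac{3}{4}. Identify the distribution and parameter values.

The MGF M(t) = \frac{e^{t}}{4} + \frac{3}{4} is the standard form for the Bernoulli distribution.
Comparing with the known MGF formula identifies: Bernoulli(p=1/4)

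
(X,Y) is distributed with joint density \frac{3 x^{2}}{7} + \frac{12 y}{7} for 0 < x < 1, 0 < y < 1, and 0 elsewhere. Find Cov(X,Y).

E[XY] = ∫∫ xy × f(x,y) dx dy = \frac{19}{56}
E[X] = \frac{15}{28}
E[Y] = \frac{9}{14}
Cov(X,Y) = E[XY] - E[X]E[Y] = - \frac{1}{196}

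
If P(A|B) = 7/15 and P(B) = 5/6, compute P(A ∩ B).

By definition, P(A|B) = P(A ∩ B) / P(B)
So P(A ∩ B) = P(A|B) × P(B)
= 7/15 × 5/6
= 7/18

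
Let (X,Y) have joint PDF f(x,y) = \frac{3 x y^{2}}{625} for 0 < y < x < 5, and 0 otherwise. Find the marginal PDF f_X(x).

f_X(x) = ∫_0^x \frac{3 x y^{2}}{625} dy = \frac{x^{4}}{625}
for 0 < x < 5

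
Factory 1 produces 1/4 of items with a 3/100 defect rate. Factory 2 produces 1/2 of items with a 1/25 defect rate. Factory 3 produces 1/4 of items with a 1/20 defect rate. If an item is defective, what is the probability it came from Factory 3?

Using Bayes' theorem:
P(F1) = 1/4, P(D|F1) = 3/100
P(F2) = 1/2, P(D|F2) = 1/25
P(F3) = 1/4, P(D|F3) = 1/20
P(D) = P(D|F1)P(F1) + P(D|F2)P(F2) + P(D|F3)P(F3)
     = \frac{1}{25}
P(F3|D) = P(D|F3)P(F3) / P(D)
= \frac{5}{16}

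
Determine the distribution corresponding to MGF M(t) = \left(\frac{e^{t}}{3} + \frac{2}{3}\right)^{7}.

The MGF M(t) = \left(\frac{e^{t}}{3} + \frac{2}{3}\right)^{7} is the standard form for the Binomial distribution.
Comparing with the known MGF formula identifies: Binomial(n=7, p=1/3)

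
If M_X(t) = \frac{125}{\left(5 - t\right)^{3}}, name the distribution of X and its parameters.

The MGF M(t) = \frac{125}{\left(5 - t\right)^{3}} is the standard form for the Gamma distribution.
Comparing with the known MGF formula identifies: Gamma(shape α=3, rate β=5)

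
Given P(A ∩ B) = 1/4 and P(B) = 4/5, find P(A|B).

P(A|B) = P(A ∩ B) / P(B)
= (1/4) / (4/5)
= 5/16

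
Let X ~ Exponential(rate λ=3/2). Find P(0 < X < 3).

P(0 < X < 3) = ∫_{0}^{3} f(x) dx
where f(x) = \frac{3 e^{- \frac{3 x}{2}}}{2}
= 1 - e^{- \frac{9}{2}}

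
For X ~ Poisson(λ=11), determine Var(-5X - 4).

For X ~ Poisson(λ=11):
Var(X) = 11
Var(-5X - 4) = (-5)² × Var(X) = 25 × 11 = 275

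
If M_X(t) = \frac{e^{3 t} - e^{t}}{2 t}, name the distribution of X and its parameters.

The MGF M(t) = \frac{e^{3 t} - e^{t}}{2 t} is the standard form for the Uniform distribution.
Comparing with the known MGF formula identifies: Uniform(1, 3)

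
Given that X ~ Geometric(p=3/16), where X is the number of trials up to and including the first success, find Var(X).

For X ~ Geometric(p=3/16), where X is the number of trials up to and including the first success:
Var(X) = \frac{208}{9}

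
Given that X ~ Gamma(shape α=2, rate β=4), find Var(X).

For X ~ Gamma(shape α=2, rate β=4):
Var(X) = \frac{1}{8}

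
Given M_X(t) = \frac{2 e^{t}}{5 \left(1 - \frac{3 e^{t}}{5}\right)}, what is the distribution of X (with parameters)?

The MGF M(t) = \frac{2 e^{t}}{5 \left(1 - \frac{3 e^{t}}{5}\right)} is the standard form for the Geometric distribution.
Comparing with the known MGF formula identifies: Geometric(p=2/5), X = trial number of first success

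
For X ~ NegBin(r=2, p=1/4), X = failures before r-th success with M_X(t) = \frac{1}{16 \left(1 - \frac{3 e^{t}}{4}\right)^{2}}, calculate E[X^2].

To find E[X^2], compute M^(2)(0):
M^(1)(t) = \frac{3 e^{t}}{32 \left(1 - \frac{3 e^{t}}{4}\right)^{3}}
M^(2)(t) = \frac{3 e^{t}}{32 \left(1 - \frac{3 e^{t}}{4}\right)^{3}} + \frac{27 e^{2 t}}{128 \left(1 - \frac{3 e^{t}}{4}\right)^{4}}
M^(2)(0) = 60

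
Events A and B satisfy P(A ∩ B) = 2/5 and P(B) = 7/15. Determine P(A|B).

P(A|B) = P(A ∩ B) / P(B)
= (2/5) / (7/15)
= 6/7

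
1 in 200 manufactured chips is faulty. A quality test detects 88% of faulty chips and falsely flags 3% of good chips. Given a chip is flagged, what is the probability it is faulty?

Let D = the rare event, + = positive/flagged.
P(D) = 1/200
P(+|D) = 88/100 = 22/25
P(+|D') = 3/100
P(+) = P(+|D)P(D) + P(+|D')P(D')
     = \frac{22}{25} × \frac{1}{200} + \frac{3}{100} × \frac{199}{200}
     = \frac{137}{4000}
P(D|+) = P(+|D)P(D)/P(+) = \frac{88}{685}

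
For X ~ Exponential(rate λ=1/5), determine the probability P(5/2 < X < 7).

P(5/2 < X < 7) = ∫_{5/2}^{7} f(x) dx
where f(x) = \frac{e^{- \frac{x}{5}}}{5}
= - \frac{1}{e^{\frac{7}{5}}} + e^{- \frac{1}{2}}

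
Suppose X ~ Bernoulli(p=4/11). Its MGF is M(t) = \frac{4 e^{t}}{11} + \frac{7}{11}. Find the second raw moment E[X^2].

To find E[X^2], compute M^(2)(0):
M^(1)(t) = \frac{4 e^{t}}{11}
M^(2)(t) = \frac{4 e^{t}}{11}
M^(2)(0) = \frac{4}{11}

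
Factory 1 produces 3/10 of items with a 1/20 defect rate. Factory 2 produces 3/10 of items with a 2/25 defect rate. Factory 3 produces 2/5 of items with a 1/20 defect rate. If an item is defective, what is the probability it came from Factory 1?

Using Bayes' theorem:
P(F1) = 3/10, P(D|F1) = 1/20
P(F2) = 3/10, P(D|F2) = 2/25
P(F3) = 2/5, P(D|F3) = 1/20
P(D) = P(D|F1)P(F1) + P(D|F2)P(F2) + P(D|F3)P(F3)
     = \frac{59}{1000}
P(F1|D) = P(D|F1)P(F1) / P(D)
= \frac{15}{59}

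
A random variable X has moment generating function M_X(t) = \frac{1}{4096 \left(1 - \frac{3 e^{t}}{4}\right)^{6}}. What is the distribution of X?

The MGF M(t) = \frac{1}{4096 \left(1 - \frac{3 e^{t}}{4}\right)^{6}} is the standard form for the NegativeBinomial distribution.
Comparing with the known MGF formula identifies: NegBin(r=6, p=1/4), X = failures before r-th success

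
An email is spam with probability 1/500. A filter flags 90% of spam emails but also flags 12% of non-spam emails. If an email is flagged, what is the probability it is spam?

Let D = the rare event, + = positive/flagged.
P(D) = 1/500
P(+|D) = 90/100 = 9/10
P(+|D') = 12/100 = 3/25
P(+) = P(+|D)P(D) + P(+|D')P(D')
     = \frac{9}{10} × \frac{1}{500} + \frac{3}{25} × \frac{499}{500}
     = \frac{3039}{25000}
P(D|+) = P(+|D)P(D)/P(+) = \frac{15}{1013}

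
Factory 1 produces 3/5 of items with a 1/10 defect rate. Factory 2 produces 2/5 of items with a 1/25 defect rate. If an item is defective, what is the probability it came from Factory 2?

Using Bayes' theorem:
P(F1) = 3/5, P(D|F1) = 1/10
P(F2) = 2/5, P(D|F2) = 1/25
P(D) = P(D|F1)P(F1) + P(D|F2)P(F2)
     = \frac{19}{250}
P(F2|D) = P(D|F2)P(F2) / P(D)
= \frac{4}{19}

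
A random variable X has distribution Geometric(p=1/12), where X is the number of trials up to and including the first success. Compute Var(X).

For X ~ Geometric(p=1/12), where X is the number of trials up to and including the first success:
Var(X) = 132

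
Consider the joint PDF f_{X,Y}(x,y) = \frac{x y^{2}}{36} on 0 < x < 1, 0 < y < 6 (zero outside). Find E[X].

f_X(x) = ∫_0^6 \frac{x y^{2}}{36} dy = 2 x
E[X] = ∫_0^1 x × (2 x) dx = \frac{2}{3}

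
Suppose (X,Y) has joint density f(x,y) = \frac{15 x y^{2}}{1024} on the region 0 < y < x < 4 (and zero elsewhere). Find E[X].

f_X(x) = ∫_0^x \frac{15 x y^{2}}{1024} dy = \frac{5 x^{4}}{1024}
E[X] = ∫_0^4 x × (\frac{5 x^{4}}{1024}) dx = \frac{10}{3}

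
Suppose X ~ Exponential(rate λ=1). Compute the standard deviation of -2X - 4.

For X ~ Exponential(rate λ=1):
Var(X) = 1
SD(X) = √(Var(X)) = √(1) = 1
SD(-2X - 4) = |-2| × SD(X) = 2 × 1 = 2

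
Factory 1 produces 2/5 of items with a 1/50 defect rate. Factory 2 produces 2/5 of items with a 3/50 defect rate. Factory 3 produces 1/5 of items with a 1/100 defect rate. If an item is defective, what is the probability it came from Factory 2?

Using Bayes' theorem:
P(F1) = 2/5, P(D|F1) = 1/50
P(F2) = 2/5, P(D|F2) = 3/50
P(F3) = 1/5, P(D|F3) = 1/100
P(D) = P(D|F1)P(F1) + P(D|F2)P(F2) + P(D|F3)P(F3)
     = \frac{17}{500}
P(F2|D) = P(D|F2)P(F2) / P(D)
= \frac{12}{17}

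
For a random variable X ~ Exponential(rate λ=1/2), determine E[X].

For X ~ Exponential(rate λ=1/2), the expected value is:
E[X] = 2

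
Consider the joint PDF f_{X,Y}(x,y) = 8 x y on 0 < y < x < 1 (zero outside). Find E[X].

f_X(x) = ∫_0^x 8 x y dy = 4 x^{3}
E[X] = ∫_0^1 x × (4 x^{3}) dx = \frac{4}{5}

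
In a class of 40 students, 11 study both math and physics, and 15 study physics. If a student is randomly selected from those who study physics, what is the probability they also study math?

P(A ∩ B) = 11/40
P(B) = 15/40 = 3/8
P(A|B) = P(A ∩ B) / P(B) = (11/40) / (3/8) = 11/15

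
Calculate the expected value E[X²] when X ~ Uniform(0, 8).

Using the identity E[X²] = Var(X) + (E[X])²:
E[X] = 4
Var(X) = \frac{16}{3}
E[X²] = \frac{16}{3} + (4)²
= \frac{64}{3}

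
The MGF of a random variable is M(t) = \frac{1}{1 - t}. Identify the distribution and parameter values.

The MGF M(t) = \frac{1}{1 - t} is the standard form for the Exponential distribution.
Comparing with the known MGF formula identifies: Exponential(rate λ=1)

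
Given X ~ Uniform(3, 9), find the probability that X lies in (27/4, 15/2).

P(27/4 < X < 15/2) = ∫_{27/4}^{15/2} f(x) dx
where f(x) = \frac{1}{6}
= \frac{1}{8}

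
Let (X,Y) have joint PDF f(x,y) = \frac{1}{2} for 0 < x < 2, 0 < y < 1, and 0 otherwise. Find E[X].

f_X(x) = ∫_0^1 \frac{1}{2} dy = \frac{1}{2}
E[X] = ∫_0^2 x × (\frac{1}{2}) dx = 1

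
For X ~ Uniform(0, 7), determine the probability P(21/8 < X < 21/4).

P(21/8 < X < 21/4) = ∫_{21/8}^{21/4} f(x) dx
where f(x) = \frac{1}{7}
= \frac{3}{8}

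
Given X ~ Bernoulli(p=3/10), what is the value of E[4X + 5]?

For X ~ Bernoulli(p=3/10):
E[X] = \frac{3}{10}
E[4X + 5] = 4 × E[X] + 5 = \frac{31}{5}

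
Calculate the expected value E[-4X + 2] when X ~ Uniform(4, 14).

For X ~ Uniform(4, 14):
E[X] = 9
E[-4X + 2] = -4 × E[X] + 2 = -34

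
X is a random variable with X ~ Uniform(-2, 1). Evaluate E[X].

For X ~ Uniform(-2, 1), the expected value is:
E[X] = - \frac{1}{2}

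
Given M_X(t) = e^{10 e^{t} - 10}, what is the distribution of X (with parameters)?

The MGF M(t) = e^{10 e^{t} - 10} is the standard form for the Poisson distribution.
Comparing with the known MGF formula identifies: Poisson(λ=10)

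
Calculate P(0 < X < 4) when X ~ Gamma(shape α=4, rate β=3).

P(0 < X < 4) = ∫_{0}^{4} f(x) dx
where f(x) = \frac{27 x^{3} e^{- 3 x}}{2}
= 1 - \frac{373}{e^{12}}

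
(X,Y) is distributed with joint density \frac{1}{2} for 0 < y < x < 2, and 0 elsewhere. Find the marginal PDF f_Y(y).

f_Y(y) = ∫_y^2 \frac{1}{2} dx = 1 - \frac{y}{2}
for 0 < y < 2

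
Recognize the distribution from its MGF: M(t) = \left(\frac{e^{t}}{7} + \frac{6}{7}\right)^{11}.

The MGF M(t) = \left(\frac{e^{t}}{7} + \frac{6}{7}\right)^{11} is the standard form for the Binomial distribution.
Comparing with the known MGF formula identifies: Binomial(n=11, p=1/7)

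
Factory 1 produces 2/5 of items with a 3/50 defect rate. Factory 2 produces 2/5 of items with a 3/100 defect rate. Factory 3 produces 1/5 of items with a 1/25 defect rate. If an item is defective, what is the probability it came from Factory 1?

Using Bayes' theorem:
P(F1) = 2/5, P(D|F1) = 3/50
P(F2) = 2/5, P(D|F2) = 3/100
P(F3) = 1/5, P(D|F3) = 1/25
P(D) = P(D|F1)P(F1) + P(D|F2)P(F2) + P(D|F3)P(F3)
     = \frac{11}{250}
P(F1|D) = P(D|F1)P(F1) / P(D)
= \frac{6}{11}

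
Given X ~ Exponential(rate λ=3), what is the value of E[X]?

For X ~ Exponential(rate λ=3), the expected value is:
E[X] = \frac{1}{3}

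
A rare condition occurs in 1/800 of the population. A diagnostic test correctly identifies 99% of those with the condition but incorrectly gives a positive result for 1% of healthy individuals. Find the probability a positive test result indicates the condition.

Let D = the rare event, + = positive/flagged.
P(D) = 1/800
P(+|D) = 99/100
P(+|D') = 1/100
P(+) = P(+|D)P(D) + P(+|D')P(D')
     = \frac{99}{100} × \frac{1}{800} + \frac{1}{100} × \frac{799}{800}
     = \frac{449}{40000}
P(D|+) = P(+|D)P(D)/P(+) = \frac{99}{898}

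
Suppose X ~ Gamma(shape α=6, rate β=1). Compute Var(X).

For X ~ Gamma(shape α=6, rate β=1):
Var(X) = 6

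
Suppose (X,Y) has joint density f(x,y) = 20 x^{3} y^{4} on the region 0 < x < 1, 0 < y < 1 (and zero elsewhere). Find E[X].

E[X] = ∫_0^1 ∫_0^1 x × f(x,y) dy dx
= ∫_0^1 ∫_0^1 x × (20 x^{3} y^{4}) dy dx
= \frac{4}{5}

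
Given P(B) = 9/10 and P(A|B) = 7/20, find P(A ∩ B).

By definition, P(A|B) = P(A ∩ B) / P(B)
So P(A ∩ B) = P(A|B) × P(B)
= 7/20 × 9/10
= 63/200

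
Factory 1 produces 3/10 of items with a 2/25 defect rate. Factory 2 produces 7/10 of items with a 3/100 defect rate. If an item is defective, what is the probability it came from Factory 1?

Using Bayes' theorem:
P(F1) = 3/10, P(D|F1) = 2/25
P(F2) = 7/10, P(D|F2) = 3/100
P(D) = P(D|F1)P(F1) + P(D|F2)P(F2)
     = \frac{9}{200}
P(F1|D) = P(D|F1)P(F1) / P(D)
= \frac{8}{15}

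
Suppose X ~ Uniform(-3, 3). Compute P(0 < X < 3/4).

P(0 < X < 3/4) = ∫_{0}^{3/4} f(x) dx
where f(x) = \frac{1}{6}
= \frac{1}{8}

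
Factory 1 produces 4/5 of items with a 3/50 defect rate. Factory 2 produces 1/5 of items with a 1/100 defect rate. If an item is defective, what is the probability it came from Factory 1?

Using Bayes' theorem:
P(F1) = 4/5, P(D|F1) = 3/50
P(F2) = 1/5, P(D|F2) = 1/100
P(D) = P(D|F1)P(F1) + P(D|F2)P(F2)
     = \frac{1}{20}
P(F1|D) = P(D|F1)P(F1) / P(D)
= \frac{24}{25}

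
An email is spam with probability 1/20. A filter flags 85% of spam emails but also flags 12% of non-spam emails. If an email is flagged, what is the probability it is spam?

Let D = the rare event, + = positive/flagged.
P(D) = 1/20
P(+|D) = 85/100 = 17/20
P(+|D') = 12/100 = 3/25
P(+) = P(+|D)P(D) + P(+|D')P(D')
     = \frac{17}{20} × \frac{1}{20} + \frac{3}{25} × \frac{19}{20}
     = \frac{313}{2000}
P(D|+) = P(+|D)P(D)/P(+) = \frac{85}{313}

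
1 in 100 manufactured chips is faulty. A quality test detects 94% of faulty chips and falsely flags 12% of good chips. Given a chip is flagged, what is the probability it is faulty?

Let D = the rare event, + = positive/flagged.
P(D) = 1/100
P(+|D) = 94/100 = 47/50
P(+|D') = 12/100 = 3/25
P(+) = P(+|D)P(D) + P(+|D')P(D')
     = \frac{47}{50} × \frac{1}{100} + \frac{3}{25} × \frac{99}{100}
     = \frac{641}{5000}
P(D|+) = P(+|D)P(D)/P(+) = \frac{47}{641}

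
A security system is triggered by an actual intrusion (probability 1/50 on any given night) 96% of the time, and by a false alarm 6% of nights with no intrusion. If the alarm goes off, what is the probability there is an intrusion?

Let D = the rare event, + = positive/flagged.
P(D) = 1/50
P(+|D) = 96/100 = 24/25
P(+|D') = 6/100 = 3/50
P(+) = P(+|D)P(D) + P(+|D')P(D')
     = \frac{24}{25} × \frac{1}{50} + \frac{3}{50} × \frac{49}{50}
     = \frac{39}{500}
P(D|+) = P(+|D)P(D)/P(+) = \frac{16}{65}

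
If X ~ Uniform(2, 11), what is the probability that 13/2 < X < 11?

P(13/2 < X < 11) = ∫_{13/2}^{11} f(x) dx
where f(x) = \frac{1}{9}
= \frac{1}{2}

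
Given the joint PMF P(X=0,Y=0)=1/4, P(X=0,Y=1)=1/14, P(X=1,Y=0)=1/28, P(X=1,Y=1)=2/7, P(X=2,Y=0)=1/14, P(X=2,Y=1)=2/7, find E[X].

First find marginal of X:
P(X=0) = 9/28
P(X=1) = 9/28
P(X=2) = 5/14
E[X] = 0 × 9/28 + 1 × 9/28 + 2 × 5/14 = 29/28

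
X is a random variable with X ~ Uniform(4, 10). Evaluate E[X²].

Using the identity E[X²] = Var(X) + (E[X])²:
E[X] = 7
Var(X) = 3
E[X²] = 3 + (7)²
= 52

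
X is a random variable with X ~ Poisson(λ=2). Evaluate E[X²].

Using the identity E[X²] = Var(X) + (E[X])²:
E[X] = 2
Var(X) = 2
E[X²] = 2 + (2)²
= 6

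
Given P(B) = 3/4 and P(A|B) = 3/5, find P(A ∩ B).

By definition, P(A|B) = P(A ∩ B) / P(B)
So P(A ∩ B) = P(A|B) × P(B)
= 3/5 × 3/4
= 9/20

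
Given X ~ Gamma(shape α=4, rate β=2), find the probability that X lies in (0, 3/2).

P(0 < X < 3/2) = ∫_{0}^{3/2} f(x) dx
where f(x) = \frac{8 x^{3} e^{- 2 x}}{3}
= 1 - \frac{13}{e^{3}}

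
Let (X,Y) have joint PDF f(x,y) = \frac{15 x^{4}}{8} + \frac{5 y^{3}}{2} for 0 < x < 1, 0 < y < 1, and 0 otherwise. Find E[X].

E[X] = ∫_0^1 ∫_0^1 x × f(x,y) dy dx
= ∫_0^1 ∫_0^1 x × (\frac{15 x^{4}}{8} + \frac{5 y^{3}}{2}) dy dx
= \frac{5}{8}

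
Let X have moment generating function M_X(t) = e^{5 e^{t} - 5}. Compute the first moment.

To find E[X], compute M^(1)(0):
M^(1)(t) = 5 e^{t} e^{5 e^{t} - 5}
M^(1)(0) = 5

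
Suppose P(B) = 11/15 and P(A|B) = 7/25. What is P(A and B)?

By definition, P(A|B) = P(A ∩ B) / P(B)
So P(A ∩ B) = P(A|B) × P(B)
= 7/25 × 11/15
= 77/375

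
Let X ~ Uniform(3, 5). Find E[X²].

Using the identity E[X²] = Var(X) + (E[X])²:
E[X] = 4
Var(X) = \frac{1}{3}
E[X²] = \frac{1}{3} + (4)²
= \frac{49}{3}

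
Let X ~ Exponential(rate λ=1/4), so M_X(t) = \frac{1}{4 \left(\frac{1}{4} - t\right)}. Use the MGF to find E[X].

To find E[X], compute M^(1)(0):
M^(1)(t) = \frac{1}{4 \left(\frac{1}{4} - t\right)^{2}}
M^(1)(0) = 4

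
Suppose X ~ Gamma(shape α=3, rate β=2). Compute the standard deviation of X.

For X ~ Gamma(shape α=3, rate β=2):
Var(X) = \frac{3}{4}
SD(X) = √(Var(X)) = √(\frac{3}{4}) = \frac{\sqrt{3}}{2}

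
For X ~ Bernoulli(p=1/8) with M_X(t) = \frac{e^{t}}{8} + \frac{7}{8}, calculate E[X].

To find E[X], compute M^(1)(0):
M^(1)(t) = \frac{e^{t}}{8}
M^(1)(0) = \frac{1}{8}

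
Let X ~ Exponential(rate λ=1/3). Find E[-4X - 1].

For X ~ Exponential(rate λ=1/3):
E[X] = 3
E[-4X - 1] = -4 × E[X] - 1 = -13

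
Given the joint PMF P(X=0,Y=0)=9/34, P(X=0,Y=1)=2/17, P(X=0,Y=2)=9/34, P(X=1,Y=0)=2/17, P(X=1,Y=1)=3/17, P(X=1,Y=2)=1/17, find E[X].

First find marginal of X:
P(X=0) = 11/17
P(X=1) = 6/17
E[X] = 0 × 11/17 + 1 × 6/17 = 6/17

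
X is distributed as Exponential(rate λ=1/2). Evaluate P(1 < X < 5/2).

P(1 < X < 5/2) = ∫_{1}^{5/2} f(x) dx
where f(x) = \frac{e^{- \frac{x}{2}}}{2}
= - \frac{1}{e^{\frac{5}{4}}} + e^{- \frac{1}{2}}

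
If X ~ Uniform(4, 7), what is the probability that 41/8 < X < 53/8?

P(41/8 < X < 53/8) = ∫_{41/8}^{53/8} f(x) dx
where f(x) = \frac{1}{3}
= \frac{1}{2}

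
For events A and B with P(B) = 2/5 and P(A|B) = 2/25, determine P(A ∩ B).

By definition, P(A|B) = P(A ∩ B) / P(B)
So P(A ∩ B) = P(A|B) × P(B)
= 2/25 × 2/5
= 4/125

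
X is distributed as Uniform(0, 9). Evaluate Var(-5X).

For X ~ Uniform(0, 9):
Var(X) = \frac{27}{4}
Var(-5X) = (-5)² × Var(X) = 25 × \frac{27}{4} = \frac{675}{4}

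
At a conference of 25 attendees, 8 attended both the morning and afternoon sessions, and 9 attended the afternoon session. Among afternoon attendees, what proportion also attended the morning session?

P(A ∩ B) = 8/25
P(B) = 9/25
P(A|B) = P(A ∩ B) / P(B) = (8/25) / (9/25) = 8/9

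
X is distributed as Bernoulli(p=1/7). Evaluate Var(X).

For X ~ Bernoulli(p=1/7):
Var(X) = \frac{6}{49}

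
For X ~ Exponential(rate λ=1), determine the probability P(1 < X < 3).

P(1 < X < 3) = ∫_{1}^{3} f(x) dx
where f(x) = e^{- x}
= - \frac{1 - e^{2}}{e^{3}}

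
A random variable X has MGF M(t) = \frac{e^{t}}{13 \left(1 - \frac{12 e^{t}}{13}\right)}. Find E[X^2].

To find E[X^2], compute M^(2)(0):
M^(1)(t) = \frac{e^{t}}{13 \left(1 - \frac{12 e^{t}}{13}\right)} + \frac{12 e^{2 t}}{169 \left(1 - \frac{12 e^{t}}{13}\right)^{2}}
M^(2)(t) = \frac{e^{t}}{13 \left(1 - \frac{12 e^{t}}{13}\right)} + \frac{36 e^{2 t}}{169 \left(1 - \frac{12 e^{t}}{13}\right)^{2}} + \frac{288 e^{3 t}}{2197 \left(1 - \frac{12 e^{t}}{13}\right)^{3}}
M^(2)(0) = 325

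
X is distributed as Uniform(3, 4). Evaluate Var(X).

For X ~ Uniform(3, 4):
Var(X) = \frac{1}{12}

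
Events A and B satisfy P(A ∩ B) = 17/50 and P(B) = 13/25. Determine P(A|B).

P(A|B) = P(A ∩ B) / P(B)
= (17/50) / (13/25)
= 17/26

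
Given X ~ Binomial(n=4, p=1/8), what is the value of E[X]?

For X ~ Binomial(n=4, p=1/8), the expected value is:
E[X] = \frac{1}{2}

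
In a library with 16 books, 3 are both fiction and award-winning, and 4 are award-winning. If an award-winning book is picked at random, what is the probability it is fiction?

P(A ∩ B) = 3/16
P(B) = 4/16 = 1/4
P(A|B) = P(A ∩ B) / P(B) = (3/16) / (1/4) = 3/4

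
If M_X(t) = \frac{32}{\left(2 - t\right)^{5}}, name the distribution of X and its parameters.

The MGF M(t) = \frac{32}{\left(2 - t\right)^{5}} is the standard form for the Gamma distribution.
Comparing with the known MGF formula identifies: Gamma(shape α=5, rate β=2)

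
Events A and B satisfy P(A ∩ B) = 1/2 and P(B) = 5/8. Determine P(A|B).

P(A|B) = P(A ∩ B) / P(B)
= (1/2) / (5/8)
= 4/5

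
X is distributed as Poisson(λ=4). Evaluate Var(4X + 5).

For X ~ Poisson(λ=4):
Var(X) = 4
Var(4X + 5) = (4)² × Var(X) = 16 × 4 = 64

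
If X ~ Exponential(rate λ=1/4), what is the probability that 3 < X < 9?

P(3 < X < 9) = ∫_{3}^{9} f(x) dx
where f(x) = \frac{e^{- \frac{x}{4}}}{4}
= - \frac{1 - e^{\frac{3}{2}}}{e^{\frac{9}{4}}}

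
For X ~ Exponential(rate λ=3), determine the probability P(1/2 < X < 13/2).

P(1/2 < X < 13/2) = ∫_{1/2}^{13/2} f(x) dx
where f(x) = 3 e^{- 3 x}
= - \frac{1 - e^{18}}{e^{\frac{39}{2}}}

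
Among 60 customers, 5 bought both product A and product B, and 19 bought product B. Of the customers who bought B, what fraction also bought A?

P(A ∩ B) = 5/60 = 1/12
P(B) = 19/60
P(A|B) = P(A ∩ B) / P(B) = (1/12) / (19/60) = 5/19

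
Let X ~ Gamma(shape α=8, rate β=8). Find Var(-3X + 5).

For X ~ Gamma(shape α=8, rate β=8):
Var(X) = \frac{1}{8}
Var(-3X + 5) = (-3)² × Var(X) = 9 × \frac{1}{8} = \frac{9}{8}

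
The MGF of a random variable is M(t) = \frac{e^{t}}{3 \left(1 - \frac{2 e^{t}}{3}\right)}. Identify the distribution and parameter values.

The MGF M(t) = \frac{e^{t}}{3 \left(1 - \frac{2 e^{t}}{3}\right)} is the standard form for the Geometric distribution.
Comparing with the known MGF formula identifies: Geometric(p=1/3), X = trial number of first success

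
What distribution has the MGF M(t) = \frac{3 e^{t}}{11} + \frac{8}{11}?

The MGF M(t) = \frac{3 e^{t}}{11} + \frac{8}{11} is the standard form for the Bernoulli distribution.
Comparing with the known MGF formula identifies: Bernoulli(p=3/11)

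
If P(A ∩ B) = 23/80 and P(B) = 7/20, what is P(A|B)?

P(A|B) = P(A ∩ B) / P(B)
= (23/80) / (7/20)
= 23/28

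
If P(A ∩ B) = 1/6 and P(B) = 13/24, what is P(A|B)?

P(A|B) = P(A ∩ B) / P(B)
= (1/6) / (13/24)
= 4/13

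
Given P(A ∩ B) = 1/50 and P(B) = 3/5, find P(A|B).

P(A|B) = P(A ∩ B) / P(B)
= (1/50) / (3/5)
= 1/30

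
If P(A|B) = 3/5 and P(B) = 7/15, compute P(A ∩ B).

By definition, P(A|B) = P(A ∩ B) / P(B)
So P(A ∩ B) = P(A|B) × P(B)
= 3/5 × 7/15
= 7/25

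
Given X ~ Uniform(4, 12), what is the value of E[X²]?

Using the identity E[X²] = Var(X) + (E[X])²:
E[X] = 8
Var(X) = \frac{16}{3}
E[X²] = \frac{16}{3} + (8)²
= \frac{208}{3}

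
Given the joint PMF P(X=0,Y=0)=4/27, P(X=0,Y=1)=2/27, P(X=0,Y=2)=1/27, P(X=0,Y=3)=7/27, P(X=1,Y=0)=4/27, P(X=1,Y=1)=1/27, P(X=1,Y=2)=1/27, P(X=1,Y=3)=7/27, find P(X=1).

P(X=1) = P(X=1,Y=0) + P(X=1,Y=1) + P(X=1,Y=2) + P(X=1,Y=3)
= 4/27 + 1/27 + 1/27 + 7/27
= 13/27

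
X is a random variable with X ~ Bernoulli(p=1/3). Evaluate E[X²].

Using the identity E[X²] = Var(X) + (E[X])²:
E[X] = \frac{1}{3}
Var(X) = \frac{2}{9}
E[X²] = \frac{2}{9} + (\frac{1}{3})²
= \frac{1}{3}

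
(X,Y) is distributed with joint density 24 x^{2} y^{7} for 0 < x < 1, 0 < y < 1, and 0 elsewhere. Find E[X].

E[X] = ∫_0^1 ∫_0^1 x × f(x,y) dy dx
= ∫_0^1 ∫_0^1 x × (24 x^{2} y^{7}) dy dx
= \frac{3}{4}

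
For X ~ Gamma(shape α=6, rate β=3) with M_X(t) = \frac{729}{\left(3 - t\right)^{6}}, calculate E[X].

To find E[X], compute M^(1)(0):
M^(1)(t) = \frac{4374}{\left(3 - t\right)^{7}}
M^(1)(0) = 2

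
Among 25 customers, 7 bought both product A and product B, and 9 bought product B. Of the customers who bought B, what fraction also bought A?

P(A ∩ B) = 7/25
P(B) = 9/25
P(A|B) = P(A ∩ B) / P(B) = (7/25) / (9/25) = 7/9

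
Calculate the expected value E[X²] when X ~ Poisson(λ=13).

Using the identity E[X²] = Var(X) + (E[X])²:
E[X] = 13
Var(X) = 13
E[X²] = 13 + (13)²
= 182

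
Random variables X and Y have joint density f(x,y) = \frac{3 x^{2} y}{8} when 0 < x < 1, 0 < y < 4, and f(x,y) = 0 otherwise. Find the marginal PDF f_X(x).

f_X(x) = ∫_0^4 f(x,y) dy
= ∫_0^4 \frac{3 x^{2} y}{8} dy
= 3 x^{2} for 0 < x < 1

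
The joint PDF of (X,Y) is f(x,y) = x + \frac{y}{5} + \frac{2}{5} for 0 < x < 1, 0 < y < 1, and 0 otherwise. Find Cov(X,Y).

E[XY] = ∫∫ xy × f(x,y) dx dy = \frac{3}{10}
E[X] = \frac{7}{12}
E[Y] = \frac{31}{60}
Cov(X,Y) = E[XY] - E[X]E[Y] = - \frac{1}{720}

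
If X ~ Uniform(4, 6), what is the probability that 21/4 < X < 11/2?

P(21/4 < X < 11/2) = ∫_{21/4}^{11/2} f(x) dx
where f(x) = \frac{1}{2}
= \frac{1}{8}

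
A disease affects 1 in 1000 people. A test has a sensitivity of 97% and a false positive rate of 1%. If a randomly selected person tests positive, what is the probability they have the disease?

Let D = the rare event, + = positive/flagged.
P(D) = 1/1000
P(+|D) = 97/100
P(+|D') = 1/100
P(+) = P(+|D)P(D) + P(+|D')P(D')
     = \frac{97}{100} × \frac{1}{1000} + \frac{1}{100} × \frac{999}{1000}
     = \frac{137}{12500}
P(D|+) = P(+|D)P(D)/P(+) = \frac{97}{1096}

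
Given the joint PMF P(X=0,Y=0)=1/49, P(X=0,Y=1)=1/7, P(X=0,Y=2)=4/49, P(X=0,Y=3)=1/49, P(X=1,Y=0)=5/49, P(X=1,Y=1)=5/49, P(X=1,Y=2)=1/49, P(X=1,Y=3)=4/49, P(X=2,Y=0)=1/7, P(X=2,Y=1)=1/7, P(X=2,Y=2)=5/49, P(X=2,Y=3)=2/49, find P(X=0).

P(X=0) = P(X=0,Y=0) + P(X=0,Y=1) + P(X=0,Y=2) + P(X=0,Y=3)
= 1/49 + 1/7 + 4/49 + 1/49
= 13/49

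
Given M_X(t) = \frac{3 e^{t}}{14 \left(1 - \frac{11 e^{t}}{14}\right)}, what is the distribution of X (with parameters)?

The MGF M(t) = \frac{3 e^{t}}{14 \left(1 - \frac{11 e^{t}}{14}\right)} is the standard form for the Geometric distribution.
Comparing with the known MGF formula identifies: Geometric(p=3/14), X = trial number of first success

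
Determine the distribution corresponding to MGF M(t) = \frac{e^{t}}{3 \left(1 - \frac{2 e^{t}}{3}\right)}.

The MGF M(t) = \frac{e^{t}}{3 \left(1 - \frac{2 e^{t}}{3}\right)} is the standard form for the Geometric distribution.
Comparing with the known MGF formula identifies: Geometric(p=1/3), X = trial number of first success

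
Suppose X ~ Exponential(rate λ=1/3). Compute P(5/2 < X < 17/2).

P(5/2 < X < 17/2) = ∫_{5/2}^{17/2} f(x) dx
where f(x) = \frac{e^{- \frac{x}{3}}}{3}
= - \frac{1 - e^{2}}{e^{\frac{17}{6}}}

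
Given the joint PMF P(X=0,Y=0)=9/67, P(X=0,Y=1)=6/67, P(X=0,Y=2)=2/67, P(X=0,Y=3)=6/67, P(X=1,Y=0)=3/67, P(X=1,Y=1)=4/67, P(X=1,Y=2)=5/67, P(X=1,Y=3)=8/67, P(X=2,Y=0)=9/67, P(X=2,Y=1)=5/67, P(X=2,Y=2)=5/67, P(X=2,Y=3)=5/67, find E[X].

First find marginal of X:
P(X=0) = 23/67
P(X=1) = 20/67
P(X=2) = 24/67
E[X] = 0 × 23/67 + 1 × 20/67 + 2 × 24/67 = 68/67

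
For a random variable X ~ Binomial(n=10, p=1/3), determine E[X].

For X ~ Binomial(n=10, p=1/3), the expected value is:
E[X] = \frac{10}{3}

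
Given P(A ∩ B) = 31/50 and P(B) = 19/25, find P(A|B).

P(A|B) = P(A ∩ B) / P(B)
= (31/50) / (19/25)
= 31/38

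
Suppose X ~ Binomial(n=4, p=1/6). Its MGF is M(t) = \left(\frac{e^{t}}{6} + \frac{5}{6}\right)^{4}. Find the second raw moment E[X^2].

To find E[X^2], compute M^(2)(0):
M^(1)(t) = \frac{2 \left(\frac{e^{t}}{6} + \frac{5}{6}\right)^{3} e^{t}}{3}
M^(2)(t) = \frac{2 \left(\frac{e^{t}}{6} + \frac{5}{6}\right)^{3} e^{t}}{3} + \frac{\left(\frac{e^{t}}{6} + \frac{5}{6}\right)^{2} e^{2 t}}{3}
M^(2)(0) = 1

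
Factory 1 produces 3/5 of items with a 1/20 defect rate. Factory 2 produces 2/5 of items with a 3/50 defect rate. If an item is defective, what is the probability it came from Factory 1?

Using Bayes' theorem:
P(F1) = 3/5, P(D|F1) = 1/20
P(F2) = 2/5, P(D|F2) = 3/50
P(D) = P(D|F1)P(F1) + P(D|F2)P(F2)
     = \frac{27}{500}
P(F1|D) = P(D|F1)P(F1) / P(D)
= \frac{5}{9}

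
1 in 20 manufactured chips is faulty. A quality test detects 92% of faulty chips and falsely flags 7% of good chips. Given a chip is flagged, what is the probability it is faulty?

Let D = the rare event, + = positive/flagged.
P(D) = 1/20
P(+|D) = 92/100 = 23/25
P(+|D') = 7/100
P(+) = P(+|D)P(D) + P(+|D')P(D')
     = \frac{23}{25} × \frac{1}{20} + \frac{7}{100} × \frac{19}{20}
     = \frac{9}{80}
P(D|+) = P(+|D)P(D)/P(+) = \frac{92}{225}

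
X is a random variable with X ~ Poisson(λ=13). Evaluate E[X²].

Using the identity E[X²] = Var(X) + (E[X])²:
E[X] = 13
Var(X) = 13
E[X²] = 13 + (13)²
= 182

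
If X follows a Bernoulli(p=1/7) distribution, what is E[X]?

For X ~ Bernoulli(p=1/7), the expected value is:
E[X] = \frac{1}{7}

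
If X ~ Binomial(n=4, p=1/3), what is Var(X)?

For X ~ Binomial(n=4, p=1/3):
Var(X) = \frac{8}{9}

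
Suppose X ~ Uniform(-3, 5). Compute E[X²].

Using the identity E[X²] = Var(X) + (E[X])²:
E[X] = 1
Var(X) = \frac{16}{3}
E[X²] = \frac{16}{3} + (1)²
= \frac{19}{3}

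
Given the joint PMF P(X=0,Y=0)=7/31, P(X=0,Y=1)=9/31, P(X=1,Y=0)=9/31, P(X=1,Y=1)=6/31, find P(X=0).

P(X=0) = P(X=0,Y=0) + P(X=0,Y=1)
= 7/31 + 9/31
= 16/31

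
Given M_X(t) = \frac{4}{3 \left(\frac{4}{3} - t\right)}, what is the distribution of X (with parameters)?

The MGF M(t) = \frac{4}{3 \left(\frac{4}{3} - t\right)} is the standard form for the Exponential distribution.
Comparing with the known MGF formula identifies: Exponential(rate λ=4/3)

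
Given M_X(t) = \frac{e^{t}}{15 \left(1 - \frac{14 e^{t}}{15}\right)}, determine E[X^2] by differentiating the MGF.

To find E[X^2], compute M^(2)(0):
M^(1)(t) = \frac{e^{t}}{15 \left(1 - \frac{14 e^{t}}{15}\right)} + \frac{14 e^{2 t}}{225 \left(1 - \frac{14 e^{t}}{15}\right)^{2}}
M^(2)(t) = \frac{e^{t}}{15 \left(1 - \frac{14 e^{t}}{15}\right)} + \frac{14 e^{2 t}}{75 \left(1 - \frac{14 e^{t}}{15}\right)^{2}} + \frac{392 e^{3 t}}{3375 \left(1 - \frac{14 e^{t}}{15}\right)^{3}}
M^(2)(0) = 435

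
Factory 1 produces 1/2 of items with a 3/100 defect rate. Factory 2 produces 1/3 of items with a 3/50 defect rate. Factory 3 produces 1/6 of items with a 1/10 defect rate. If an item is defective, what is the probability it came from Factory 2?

Using Bayes' theorem:
P(F1) = 1/2, P(D|F1) = 3/100
P(F2) = 1/3, P(D|F2) = 3/50
P(F3) = 1/6, P(D|F3) = 1/10
P(D) = P(D|F1)P(F1) + P(D|F2)P(F2) + P(D|F3)P(F3)
     = \frac{31}{600}
P(F2|D) = P(D|F2)P(F2) / P(D)
= \frac{12}{31}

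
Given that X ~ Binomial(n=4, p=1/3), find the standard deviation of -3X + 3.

For X ~ Binomial(n=4, p=1/3):
Var(X) = \frac{8}{9}
SD(X) = √(Var(X)) = √(\frac{8}{9}) = \frac{2 \sqrt{2}}{3}
SD(-3X + 3) = |-3| × SD(X) = 3 × \frac{2 \sqrt{2}}{3} = 2 \sqrt{2}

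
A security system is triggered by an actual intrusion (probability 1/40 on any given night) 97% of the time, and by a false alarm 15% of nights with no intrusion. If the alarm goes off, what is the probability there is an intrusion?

Let D = the rare event, + = positive/flagged.
P(D) = 1/40
P(+|D) = 97/100
P(+|D') = 15/100 = 3/20
P(+) = P(+|D)P(D) + P(+|D')P(D')
     = \frac{97}{100} × \frac{1}{40} + \frac{3}{20} × \frac{39}{40}
     = \frac{341}{2000}
P(D|+) = P(+|D)P(D)/P(+) = \frac{97}{682}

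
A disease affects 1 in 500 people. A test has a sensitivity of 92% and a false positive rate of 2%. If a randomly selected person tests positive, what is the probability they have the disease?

Let D = the rare event, + = positive/flagged.
P(D) = 1/500
P(+|D) = 92/100 = 23/25
P(+|D') = 2/100 = 1/50
P(+) = P(+|D)P(D) + P(+|D')P(D')
     = \frac{23}{25} × \frac{1}{500} + \frac{1}{50} × \frac{499}{500}
     = \frac{109}{5000}
P(D|+) = P(+|D)P(D)/P(+) = \frac{46}{545}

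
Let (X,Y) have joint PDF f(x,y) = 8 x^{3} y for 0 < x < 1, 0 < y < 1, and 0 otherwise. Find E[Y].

E[Y] = ∫_0^1 ∫_0^1 y × f(x,y) dx dy
= \frac{2}{3}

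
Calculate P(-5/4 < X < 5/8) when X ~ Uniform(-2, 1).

P(-5/4 < X < 5/8) = ∫_{-5/4}^{5/8} f(x) dx
where f(x) = \frac{1}{3}
= \frac{5}{8}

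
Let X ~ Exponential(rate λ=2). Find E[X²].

Using the identity E[X²] = Var(X) + (E[X])²:
E[X] = \frac{1}{2}
Var(X) = \frac{1}{4}
E[X²] = \frac{1}{4} + (\frac{1}{2})²
= \frac{1}{2}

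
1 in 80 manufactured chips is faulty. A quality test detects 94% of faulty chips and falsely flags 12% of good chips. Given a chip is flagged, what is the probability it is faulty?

Let D = the rare event, + = positive/flagged.
P(D) = 1/80
P(+|D) = 94/100 = 47/50
P(+|D') = 12/100 = 3/25
P(+) = P(+|D)P(D) + P(+|D')P(D')
     = \frac{47}{50} × \frac{1}{80} + \frac{3}{25} × \frac{79}{80}
     = \frac{521}{4000}
P(D|+) = P(+|D)P(D)/P(+) = \frac{47}{521}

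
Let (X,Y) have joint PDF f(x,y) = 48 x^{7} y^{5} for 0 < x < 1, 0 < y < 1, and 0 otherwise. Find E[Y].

E[Y] = ∫_0^1 ∫_0^1 y × f(x,y) dx dy
= \frac{6}{7}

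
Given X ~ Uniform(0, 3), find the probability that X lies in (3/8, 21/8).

P(3/8 < X < 21/8) = ∫_{3/8}^{21/8} f(x) dx
where f(x) = \frac{1}{3}
= \frac{3}{4}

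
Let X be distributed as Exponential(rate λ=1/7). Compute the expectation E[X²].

Using the identity E[X²] = Var(X) + (E[X])²:
E[X] = 7
Var(X) = 49
E[X²] = 49 + (7)²
= 98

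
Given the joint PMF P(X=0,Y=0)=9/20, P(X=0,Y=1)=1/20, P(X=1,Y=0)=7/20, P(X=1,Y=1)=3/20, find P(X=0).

P(X=0) = P(X=0,Y=0) + P(X=0,Y=1)
= 9/20 + 1/20
= 1/2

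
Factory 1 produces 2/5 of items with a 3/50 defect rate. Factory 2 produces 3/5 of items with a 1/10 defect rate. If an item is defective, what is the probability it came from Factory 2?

Using Bayes' theorem:
P(F1) = 2/5, P(D|F1) = 3/50
P(F2) = 3/5, P(D|F2) = 1/10
P(D) = P(D|F1)P(F1) + P(D|F2)P(F2)
     = \frac{21}{250}
P(F2|D) = P(D|F2)P(F2) / P(D)
= \frac{5}{7}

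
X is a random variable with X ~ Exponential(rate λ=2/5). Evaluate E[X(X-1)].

E[X(X-1)] = E[X² - X] = E[X²] - E[X]
E[X] = \frac{5}{2}
E[X²] = Var(X) + (E[X])² = \frac{25}{4} + (\frac{5}{2})² = \frac{25}{2}
E[X(X-1)] = \frac{25}{2} - \frac{5}{2} = 10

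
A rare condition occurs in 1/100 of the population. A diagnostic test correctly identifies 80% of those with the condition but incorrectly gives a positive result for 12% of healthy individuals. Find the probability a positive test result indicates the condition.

Let D = the rare event, + = positive/flagged.
P(D) = 1/100
P(+|D) = 80/100 = 4/5
P(+|D') = 12/100 = 3/25
P(+) = P(+|D)P(D) + P(+|D')P(D')
     = \frac{4}{5} × \frac{1}{100} + \frac{3}{25} × \frac{99}{100}
     = \frac{317}{2500}
P(D|+) = P(+|D)P(D)/P(+) = \frac{20}{317}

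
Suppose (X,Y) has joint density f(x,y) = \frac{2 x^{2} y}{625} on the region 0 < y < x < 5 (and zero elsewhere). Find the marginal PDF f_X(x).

f_X(x) = ∫_0^x \frac{2 x^{2} y}{625} dy = \frac{x^{4}}{625}
for 0 < x < 5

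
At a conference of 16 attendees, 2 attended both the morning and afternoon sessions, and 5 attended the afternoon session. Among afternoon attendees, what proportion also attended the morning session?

P(A ∩ B) = 2/16 = 1/8
P(B) = 5/16
P(A|B) = P(A ∩ B) / P(B) = (1/8) / (5/16) = 2/5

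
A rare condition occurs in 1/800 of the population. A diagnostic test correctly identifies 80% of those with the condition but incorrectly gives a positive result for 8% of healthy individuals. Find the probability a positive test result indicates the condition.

Let D = the rare event, + = positive/flagged.
P(D) = 1/800
P(+|D) = 80/100 = 4/5
P(+|D') = 8/100 = 2/25
P(+) = P(+|D)P(D) + P(+|D')P(D')
     = \frac{4}{5} × \frac{1}{800} + \frac{2}{25} × \frac{799}{800}
     = \frac{809}{10000}
P(D|+) = P(+|D)P(D)/P(+) = \frac{10}{809}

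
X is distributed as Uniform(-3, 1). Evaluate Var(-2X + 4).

For X ~ Uniform(-3, 1):
Var(X) = \frac{4}{3}
Var(-2X + 4) = (-2)² × Var(X) = 4 × \frac{4}{3} = \frac{16}{3}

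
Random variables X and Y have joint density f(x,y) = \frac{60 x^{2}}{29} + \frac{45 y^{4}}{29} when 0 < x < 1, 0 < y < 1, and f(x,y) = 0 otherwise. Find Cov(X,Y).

E[XY] = ∫∫ xy × f(x,y) dx dy = \frac{45}{116}
E[X] = \frac{39}{58}
E[Y] = \frac{35}{58}
Cov(X,Y) = E[XY] - E[X]E[Y] = - \frac{15}{841}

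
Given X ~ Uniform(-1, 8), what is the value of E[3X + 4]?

For X ~ Uniform(-1, 8):
E[X] = \frac{7}{2}
E[3X + 4] = 3 × E[X] + 4 = \frac{29}{2}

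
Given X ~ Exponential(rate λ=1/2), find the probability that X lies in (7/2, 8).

P(7/2 < X < 8) = ∫_{7/2}^{8} f(x) dx
where f(x) = \frac{e^{- \frac{x}{2}}}{2}
= - \frac{1}{e^{4}} + e^{- \frac{7}{4}}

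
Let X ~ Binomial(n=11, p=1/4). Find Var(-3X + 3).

For X ~ Binomial(n=11, p=1/4):
Var(X) = \frac{33}{16}
Var(-3X + 3) = (-3)² × Var(X) = 9 × \frac{33}{16} = \frac{297}{16}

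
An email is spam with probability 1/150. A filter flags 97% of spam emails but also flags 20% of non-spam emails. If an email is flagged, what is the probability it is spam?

Let D = the rare event, + = positive/flagged.
P(D) = 1/150
P(+|D) = 97/100
P(+|D') = 20/100 = 1/5
P(+) = P(+|D)P(D) + P(+|D')P(D')
     = \frac{97}{100} × \frac{1}{150} + \frac{1}{5} × \frac{149}{150}
     = \frac{3077}{15000}
P(D|+) = P(+|D)P(D)/P(+) = \frac{97}{3077}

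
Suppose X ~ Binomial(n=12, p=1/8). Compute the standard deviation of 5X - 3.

For X ~ Binomial(n=12, p=1/8):
Var(X) = \frac{21}{16}
SD(X) = √(Var(X)) = √(\frac{21}{16}) = \frac{\sqrt{21}}{4}
SD(5X - 3) = |5| × SD(X) = 5 × \frac{\sqrt{21}}{4} = \frac{5 \sqrt{21}}{4}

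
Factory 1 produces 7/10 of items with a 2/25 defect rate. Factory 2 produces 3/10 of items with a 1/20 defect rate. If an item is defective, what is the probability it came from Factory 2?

Using Bayes' theorem:
P(F1) = 7/10, P(D|F1) = 2/25
P(F2) = 3/10, P(D|F2) = 1/20
P(D) = P(D|F1)P(F1) + P(D|F2)P(F2)
     = \frac{71}{1000}
P(F2|D) = P(D|F2)P(F2) / P(D)
= \frac{15}{71}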